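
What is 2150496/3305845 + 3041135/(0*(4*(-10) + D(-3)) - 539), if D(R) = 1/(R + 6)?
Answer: -10052361816731/1781850455 ≈ -5641.5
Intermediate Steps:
D(R) = 1/(6 + R)
2150496/3305845 + 3041135/(0*(4*(-10) + D(-3)) - 539) = 2150496/3305845 + 3041135/(0*(4*(-10) + 1/(6 - 3)) - 539) = 2150496*(1/3305845) + 3041135/(0*(-40 + 1/3) - 539) = 2150496/3305845 + 3041135/(0*(-40 + ⅓) - 539) = 2150496/3305845 + 3041135/(0*(-119/3) - 539) = 2150496/3305845 + 3041135/(0 - 539) = 2150496/3305845 + 3041135/(-539) = 2150496/3305845 + 3041135*(-1/539) = 2150496/3305845 - 3041135/539 = -10052361816731/1781850455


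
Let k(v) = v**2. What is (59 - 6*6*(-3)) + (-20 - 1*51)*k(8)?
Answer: -4377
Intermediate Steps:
(59 - 6*6*(-3)) + (-20 - 1*51)*k(8) = (59 - 6*6*(-3)) + (-20 - 1*51)*8**2 = (59 - 36*(-3)) + (-20 - 51)*64 = (59 - 1*(-108)) - 71*64 = (59 + 108) - 4544 = 167 - 4544 = -4377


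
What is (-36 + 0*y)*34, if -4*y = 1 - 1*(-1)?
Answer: -1224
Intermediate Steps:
y = -½ (y = -(1 - 1*(-1))/4 = -(1 + 1)/4 = -¼*2 = -½ ≈ -0.50000)
(-36 + 0*y)*34 = (-36 + 0*(-½))*34 = (-36 + 0)*34 = -36*34 = -1224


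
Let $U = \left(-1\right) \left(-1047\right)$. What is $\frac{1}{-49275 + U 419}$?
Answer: $\frac{1}{389418} \approx 2.5679 \cdot 10^{-6}$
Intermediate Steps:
$U = 1047$
$\frac{1}{-49275 + U 419} = \frac{1}{-49275 + 1047 \cdot 419} = \frac{1}{-49275 + 438693} = \frac{1}{389418}$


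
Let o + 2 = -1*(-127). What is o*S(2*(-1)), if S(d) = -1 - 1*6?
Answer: -875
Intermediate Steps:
S(d) = -7 (S(d) = -1 - 6 = -7)
o = 125 (o = -2 - 1*(-127) = -2 + 127 = 125)
o*S(2*(-1)) = 125*(-7) = -875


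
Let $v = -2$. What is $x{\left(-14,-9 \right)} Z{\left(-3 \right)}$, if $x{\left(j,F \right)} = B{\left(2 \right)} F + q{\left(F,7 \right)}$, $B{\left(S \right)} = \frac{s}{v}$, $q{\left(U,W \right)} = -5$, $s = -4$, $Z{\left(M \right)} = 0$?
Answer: $0$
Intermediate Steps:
$B{\left(S \right)} = 2$ ($B{\left(S \right)} = - \frac{4}{-2} = \left(-4\right) \left(- \frac{1}{2}\right) = 2$)
$x{\left(j,F \right)} = -5 + 2 F$ ($x{\left(j,F \right)} = 2 F - 5 = -5 + 2 F$)
$x{\left(-14,-9 \right)} Z{\left(-3 \right)} = \left(-5 + 2 \left(-9\right)\right) 0 = \left(-5 - 18\right) 0 = \left(-23\right) 0 = 0$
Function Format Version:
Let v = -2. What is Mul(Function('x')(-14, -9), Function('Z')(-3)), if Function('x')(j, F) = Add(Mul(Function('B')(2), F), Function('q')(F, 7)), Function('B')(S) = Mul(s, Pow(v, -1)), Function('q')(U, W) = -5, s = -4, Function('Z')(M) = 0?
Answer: 0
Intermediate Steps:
Function('B')(S) = 2 (Function('B')(S) = Mul(-4, Pow(-2, -1)) = Mul(-4, Rational(-1, 2)) = 2)
Function('x')(j, F) = Add(-5, Mul(2, F)) (Function('x')(j, F) = Add(Mul(2, F), -5) = Add(-5, Mul(2, F)))
Mul(Function('x')(-14, -9), Function('Z')(-3)) = Mul(Add(-5, Mul(2, -9)), 0) = Mul(Add(-5, -18), 0) = Mul(-23, 0) = 0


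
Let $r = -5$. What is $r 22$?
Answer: $-110$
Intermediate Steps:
$r 22 = \left(-5\right) 22 = -110$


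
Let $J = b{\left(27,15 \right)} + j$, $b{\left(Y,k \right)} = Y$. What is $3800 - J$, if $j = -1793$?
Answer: $5566$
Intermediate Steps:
$J = -1766$ ($J = 27 - 1793 = -1766$)
$3800 - J = 3800 - -1766 = 3800 + 1766 = 5566$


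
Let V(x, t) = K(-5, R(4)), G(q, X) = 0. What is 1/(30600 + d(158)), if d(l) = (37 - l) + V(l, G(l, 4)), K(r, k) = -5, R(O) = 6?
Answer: 1/30474 ≈ 3.2815e-5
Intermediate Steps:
V(x, t) = -5
d(l) = 32 - l (d(l) = (37 - l) - 5 = 32 - l)
1/(30600 + d(158)) = 1/(30600 + (32 - 1*158)) = 1/(30600 + (32 - 158)) = 1/(30600 - 126) = 1/30474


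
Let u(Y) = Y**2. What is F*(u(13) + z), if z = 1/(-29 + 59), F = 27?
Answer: 45639/10 ≈ 4563.9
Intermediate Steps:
z = 1/30 ≈ 0.033333
F*(u(13) + z) = 27*(13**2 + 1/30) = 27*(169 + 1/30) = 27*(5071/30) = 45639/10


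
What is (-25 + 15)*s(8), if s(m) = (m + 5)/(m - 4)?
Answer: -65/2 ≈ -32.500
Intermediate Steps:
s(m) = (5 + m)/(-4 + m)
(-25 + 15)*s(8) = (-25 + 15)*((5 + 8)/(-4 + 8)) = -10*13/4 = -65/2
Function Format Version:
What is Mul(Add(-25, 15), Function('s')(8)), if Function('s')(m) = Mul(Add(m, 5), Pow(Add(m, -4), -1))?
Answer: Rational(-65, 2) ≈ -32.500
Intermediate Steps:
Function('s')(m) = Mul(Pow(Add(-4, m), -1), Add(5, m)) (Function('s')(m) = Mul(Add(5, m), Pow(Add(-4, m), -1)) = Mul(Pow(Add(-4, m), -1), Add(5, m)))
Mul(Add(-25, 15), Function('s')(8)) = Mul(Add(-25, 15), Mul(Pow(Add(-4, 8), -1), Add(5, 8))) = Mul(-10, Mul(Pow(4, -1), 13)) = Mul(-10, Mul(Rational(1, 4), 13)) = Mul(-10, Rational(13, 4)) = Rational(-65, 2)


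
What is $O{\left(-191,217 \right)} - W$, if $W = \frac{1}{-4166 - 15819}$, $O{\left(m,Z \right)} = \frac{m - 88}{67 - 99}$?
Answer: $\frac{5575847}{639520} \approx 8.7188$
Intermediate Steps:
$O{\left(m,Z \right)} = \frac{11}{4} - \frac{m}{32}$ ($O{\left(m,Z \right)} = \frac{-88 + m}{-32} = \left(-88 + m\right) \left(- \frac{1}{32}\right) = \frac{11}{4} - \frac{m}{32}$)
$W = - \frac{1}{19985}$ ($W = \frac{1}{-19985} = - \frac{1}{19985} \approx -5.0038 \cdot 10^{-5}$)
$O{\left(-191,217 \right)} - W = \left(\frac{11}{4} - - \frac{191}{32}\right) - - \frac{1}{19985} = \left(\frac{11}{4} + \frac{191}{32}\right) + \frac{1}{19985} = \frac{279}{32} + \frac{1}{19985} = \frac{5575847}{639520}$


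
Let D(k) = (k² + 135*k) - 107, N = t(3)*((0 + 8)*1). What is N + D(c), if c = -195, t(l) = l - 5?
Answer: 11577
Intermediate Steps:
t(l) = -5 + l
N = -16 (N = (-5 + 3)*((0 + 8)*1) = -16 ≈ -16.000)
D(k) = -107 + k² + 135*k
N + D(c) = -16 + (-107 + (-195)² + 135*(-195)) = -16 + (-107 + 38025 - 26325) = -16 + 11593 = 11577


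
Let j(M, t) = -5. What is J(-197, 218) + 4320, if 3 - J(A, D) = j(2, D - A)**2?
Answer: 4298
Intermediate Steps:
J(A, D) = -22 (J(A, D) = 3 - 1*(-5)**2 = 3 - 1*25 = 3 - 25 = -22)
J(-197, 218) + 4320 = -22 + 4320 = 4298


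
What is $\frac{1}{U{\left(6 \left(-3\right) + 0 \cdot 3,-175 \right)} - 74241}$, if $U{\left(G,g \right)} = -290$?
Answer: $- \frac{1}{74531} \approx -1.3417 \cdot 10^{-5}$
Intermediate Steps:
$\frac{1}{U{\left(6 \left(-3\right) + 0 \cdot 3,-175 \right)} - 74241} = \frac{1}{-290 - 74241} = \frac{1}{-74531} = - \frac{1}{74531}$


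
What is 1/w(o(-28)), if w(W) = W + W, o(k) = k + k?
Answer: -1/112 ≈ -0.0089286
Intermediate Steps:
o(k) = 2*k
w(W) = 2*W
1/w(o(-28)) = 1/(2*(2*(-28))) = 1/(2*(-56)) = 1/(-112) = -1/112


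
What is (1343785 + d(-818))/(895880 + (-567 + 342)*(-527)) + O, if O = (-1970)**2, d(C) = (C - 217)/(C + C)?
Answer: 1288186319275059/331929676 ≈ 3.8809e+6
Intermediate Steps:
d(C) = (-217 + C)/(2*C) (d(C) = (-217 + C)/((2*C)) = (-217 + C)*(1/(2*C)) = (-217 + C)/(2*C))
O = 3880900
(1343785 + d(-818))/(895880 + (-567 + 342)*(-527)) + O = (1343785 + (1/2)*(-217 - 818)/(-818))/(895880 + (-567 + 342)*(-527)) + 3880900 = (1343785 + (1/2)*(-1/818)*(-1035))/(895880 - 225*(-527)) + 3880900 = (1343785 + 1035/1636)/(895880 + 118575) + 3880900 = (2198433295/1636)/1014455 + 3880900 = (2198433295/1636)*(1/1014455) + 3880900 = 439686659/331929676 + 3880900 = 1288186319275059/331929676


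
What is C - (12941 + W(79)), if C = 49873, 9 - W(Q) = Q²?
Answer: 43164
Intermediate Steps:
W(Q) = 9 - Q²
C - (12941 + W(79)) = 49873 - (12941 + (9 - 1*79²)) = 49873 - (12941 + (9 - 1*6241)) = 49873 - (12941 + (9 - 6241)) = 49873 - (12941 - 6232) = 49873 - 1*6709 = 49873 - 6709 = 43164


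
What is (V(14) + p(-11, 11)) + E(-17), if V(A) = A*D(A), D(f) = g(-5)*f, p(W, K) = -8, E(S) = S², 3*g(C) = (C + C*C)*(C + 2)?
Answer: -3639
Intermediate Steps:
g(C) = (2 + C)*(C + C²)/3 (g(C) = ((C + C*C)*(C + 2))/3 = ((C + C²)*(2 + C))/3 = ((2 + C)*(C + C²))/3 = (2 + C)*(C + C²)/3)
D(f) = -20*f (D(f) = ((⅓)*(-5)*(2 + (-5)² + 3*(-5)))*f = ((⅓)*(-5)*(2 + 25 - 15))*f = ((⅓)*(-5)*12)*f = -20*f)
V(A) = -20*A² (V(A) = A*(-20*A) = -20*A²)
(V(14) + p(-11, 11)) + E(-17) = (-20*14² - 8) + (-17)² = (-20*196 - 8) + 289 = (-3920 - 8) + 289 = -3928 + 289 = -3639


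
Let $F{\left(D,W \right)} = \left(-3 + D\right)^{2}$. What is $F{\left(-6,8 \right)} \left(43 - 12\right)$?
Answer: $2511$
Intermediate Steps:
$F{\left(-6,8 \right)} \left(43 - 12\right) = \left(-3 - 6\right)^{2} \left(43 - 12\right) = \left(-9\right)^{2} \cdot 31 = 81 \cdot 31 = 2511$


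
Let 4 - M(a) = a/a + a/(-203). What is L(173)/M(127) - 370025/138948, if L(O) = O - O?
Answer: -370025/138948 ≈ -2.6630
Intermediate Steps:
M(a) = 3 + a/203 (M(a) = 4 - (a/a + a/(-203)) = 4 - (1 + a*(-1/203)) = 4 - (1 - a/203) = 4 + (-1 + a/203) = 3 + a/203)
L(O) = 0
L(173)/M(127) - 370025/138948 = 0/(3 + (1/203)*127) - 370025/138948 = 0/(3 + 127/203) - 370025*1/138948 = 0/(736/203) - 370025/138948 = 0*(203/736) - 370025/138948 = 0 - 370025/138948 = -370025/138948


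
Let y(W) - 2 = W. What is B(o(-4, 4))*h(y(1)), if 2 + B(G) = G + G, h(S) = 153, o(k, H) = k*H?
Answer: -5202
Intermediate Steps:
y(W) = 2 + W
o(k, H) = H*k
B(G) = -2 + 2*G (B(G) = -2 + (G + G) = -2 + 2*G)
B(o(-4, 4))*h(y(1)) = (-2 + 2*(4*(-4)))*153 = (-2 + 2*(-16))*153 = (-2 - 32)*153 = -34*153 = -5202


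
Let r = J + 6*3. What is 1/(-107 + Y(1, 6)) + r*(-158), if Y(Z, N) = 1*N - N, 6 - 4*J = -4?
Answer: -346574/107 ≈ -3239.0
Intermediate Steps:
J = 5/2 (J = 3/2 - ¼*(-4) = 3/2 + 1 = 5/2 ≈ 2.5000)
Y(Z, N) = 0 (Y(Z, N) = N - N = 0)
r = 41/2 (r = 5/2 + 6*3 = 5/2 + 18 = 41/2 ≈ 20.500)
1/(-107 + Y(1, 6)) + r*(-158) = 1/(-107 + 0) + (41/2)*(-158) = 1/(-107) - 3239 = -1/107 - 3239 = -346574/107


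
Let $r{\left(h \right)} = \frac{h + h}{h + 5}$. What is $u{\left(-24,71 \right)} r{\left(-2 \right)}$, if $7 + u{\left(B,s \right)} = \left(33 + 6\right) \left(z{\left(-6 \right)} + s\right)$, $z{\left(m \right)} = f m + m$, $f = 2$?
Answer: $- \frac{8240}{3} \approx -2746.7$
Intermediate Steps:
$r{\left(h \right)} = \frac{2 h}{5 + h}$
$z{\left(m \right)} = 3 m$ ($z{\left(m \right)} = 2 m + m = 3 m$)
$u{\left(B,s \right)} = -709 + 39 s$ ($u{\left(B,s \right)} = -7 + \left(33 + 6\right) \left(3 \left(-6\right) + s\right) = -7 + 39 \left(-18 + s\right) = -7 + \left(-702 + 39 s\right) = -709 + 39 s$)
$u{\left(-24,71 \right)} r{\left(-2 \right)} = \left(-709 + 39 \cdot 71\right) 2 \left(-2\right) \frac{1}{5 - 2} = \left(-709 + 2769\right) 2 \left(-2\right) \frac{1}{3} = 2060 \cdot 2 \left(-2\right) \frac{1}{3} = 2060 \left(- \frac{4}{3}\right) = - \frac{8240}{3}$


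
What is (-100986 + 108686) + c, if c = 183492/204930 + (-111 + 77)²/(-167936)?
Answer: 1226977020877/159329280 ≈ 7700.9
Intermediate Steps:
c = 141564877/159329280 (c = 183492*(1/204930) + (-34)²*(-1/167936) = 3398/3795 + 1156*(-1/167936) = 3398/3795 - 289/41984 = 141564877/159329280 ≈ 0.88850)
(-100986 + 108686) + c = (-100986 + 108686) + 141564877/159329280 = 7700 + 141564877/159329280 = 1226977020877/159329280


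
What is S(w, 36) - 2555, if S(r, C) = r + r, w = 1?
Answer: -2553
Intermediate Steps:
S(r, C) = 2*r
S(w, 36) - 2555 = 2*1 - 2555 = 2 - 2555 = -2553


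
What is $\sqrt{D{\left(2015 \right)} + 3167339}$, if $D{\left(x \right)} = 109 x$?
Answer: $\sqrt{3386974} \approx 1840.4$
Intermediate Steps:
$\sqrt{D{\left(2015 \right)} + 3167339} = \sqrt{109 \cdot 2015 + 3167339} = \sqrt{219635 + 3167339} = \sqrt{3386974}$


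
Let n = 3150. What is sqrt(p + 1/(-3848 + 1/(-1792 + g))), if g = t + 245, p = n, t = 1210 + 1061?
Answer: sqrt(24448795352334626)/2785951 ≈ 56.125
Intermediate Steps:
t = 2271
p = 3150
g = 2516 (g = 2271 + 245 = 2516)
sqrt(p + 1/(-3848 + 1/(-1792 + g))) = sqrt(3150 + 1/(-3848 + 1/(-1792 + 2516))) = sqrt(3150 + 1/(-3848 + 1/724)) = sqrt(3150 + 1/(-2785951/724)) = sqrt(3150 - 724/2785951) = sqrt(8775744926/2785951) = sqrt(24448795352334626)/2785951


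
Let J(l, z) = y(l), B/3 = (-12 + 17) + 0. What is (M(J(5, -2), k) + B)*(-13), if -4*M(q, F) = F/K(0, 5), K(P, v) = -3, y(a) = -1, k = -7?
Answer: -2249/12 ≈ -187.42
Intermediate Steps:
B = 15 (B = 3*((-12 + 17) + 0) = 3*(5 + 0) = 3*5 = 15)
J(l, z) = -1
M(q, F) = F/12 (M(q, F) = -F/(4*(-3)) = -F*(-1)/(4*3) = -(-1)*F/12 = F/12)
(M(J(5, -2), k) + B)*(-13) = ((1/12)*(-7) + 15)*(-13) = (-7/12 + 15)*(-13) = (173/12)*(-13) = -2249/12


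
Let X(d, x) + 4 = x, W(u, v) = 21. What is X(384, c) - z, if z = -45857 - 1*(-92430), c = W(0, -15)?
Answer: -46556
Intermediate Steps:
c = 21
X(d, x) = -4 + x
z = 46573 (z = -45857 + 92430 = 46573)
X(384, c) - z = (-4 + 21) - 1*46573 = 17 - 46573 = -46556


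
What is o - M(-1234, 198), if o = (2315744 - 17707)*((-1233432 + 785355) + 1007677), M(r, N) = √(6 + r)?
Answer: 1285981505200 - 2*I*√307 ≈ 1.286e+12 - 35.043*I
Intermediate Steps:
o = 1285981505200 (o = 2298037*(-448077 + 1007677) = 2298037*559600 = 1285981505200)
o - M(-1234, 198) = 1285981505200 - √(6 - 1234) = 1285981505200 - √(-1228) = 1285981505200 - 2*I*√307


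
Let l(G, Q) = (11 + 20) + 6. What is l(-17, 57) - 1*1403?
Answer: -1366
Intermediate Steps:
l(G, Q) = 37 (l(G, Q) = 31 + 6 = 37)
l(-17, 57) - 1*1403 = 37 - 1*1403 = 37 - 1403 = -1366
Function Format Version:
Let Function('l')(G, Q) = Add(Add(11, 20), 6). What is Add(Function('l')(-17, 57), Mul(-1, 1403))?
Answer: -1366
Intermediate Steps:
Function('l')(G, Q) = 37 (Function('l')(G, Q) = Add(31, 6) = 37)
Add(Function('l')(-17, 57), Mul(-1, 1403)) = Add(37, Mul(-1, 1403)) = Add(37, -1403) = -1366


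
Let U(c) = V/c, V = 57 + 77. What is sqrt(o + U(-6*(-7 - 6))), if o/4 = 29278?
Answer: sqrt(178129965)/39 ≈ 342.22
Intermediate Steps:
o = 117112 (o = 4*29278 = 117112)
V = 134
U(c) = 134/c
sqrt(o + U(-6*(-7 - 6))) = sqrt(117112 + 134/((-6*(-7 - 6)))) = sqrt(117112 + 134/((-6*(-13)))) = sqrt(117112 + 134/78) = sqrt(117112 + 134*(1/78)) = sqrt(117112 + 67/39) = sqrt(4567435/39) = sqrt(178129965)/39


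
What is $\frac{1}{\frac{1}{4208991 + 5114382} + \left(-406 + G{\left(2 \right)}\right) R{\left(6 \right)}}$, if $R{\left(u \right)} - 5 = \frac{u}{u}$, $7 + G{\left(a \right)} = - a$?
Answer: $- \frac{9323373}{23215198769} \approx -0.00040161$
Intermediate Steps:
$G{\left(a \right)} = -7 - a$
$R{\left(u \right)} = 6$ ($R{\left(u \right)} = 5 + \frac{u}{u} = 5 + 1 = 6$)
$\frac{1}{\frac{1}{4208991 + 5114382} + \left(-406 + G{\left(2 \right)}\right) R{\left(6 \right)}} = \frac{1}{\frac{1}{4208991 + 5114382} + \left(-406 - 9\right) 6} = \frac{1}{\frac{1}{9323373} + \left(-406 - 9\right) 6} = \frac{1}{\frac{1}{9323373} - 2490} = \frac{1}{- \frac{23215198769}{9323373}} = - \frac{9323373}{23215198769}$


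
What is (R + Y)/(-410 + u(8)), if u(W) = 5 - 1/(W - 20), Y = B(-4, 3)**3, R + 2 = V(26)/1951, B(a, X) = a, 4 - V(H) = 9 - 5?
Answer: 792/4859 ≈ 0.16300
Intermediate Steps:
V(H) = 0 (V(H) = 4 - (9 - 5) = 4 - 1*4 = 4 - 4 = 0)
R = -2 (R = -2 + 0/1951 = -2 + 0*(1/1951) = -2 + 0 = -2)
Y = -64 (Y = (-4)**3 = -64)
u(W) = 5 - 1/(-20 + W)
(R + Y)/(-410 + u(8)) = (-2 - 64)/(-410 + (-101 + 5*8)/(-20 + 8)) = -66/(-410 + (-101 + 40)/(-12)) = -66/(-410 - 1/12*(-61)) = -66/(-410 + 61/12) = -66/(-4859/12) = -66*(-12/4859) = 792/4859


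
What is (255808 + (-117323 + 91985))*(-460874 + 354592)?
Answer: -24494812540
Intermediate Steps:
(255808 + (-117323 + 91985))*(-460874 + 354592) = (255808 - 25338)*(-106282) = 230470*(-106282) = -24494812540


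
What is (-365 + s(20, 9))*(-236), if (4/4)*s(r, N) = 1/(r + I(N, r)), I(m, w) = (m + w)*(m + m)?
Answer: 23343822/271 ≈ 86140.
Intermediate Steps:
I(m, w) = 2*m*(m + w) (I(m, w) = (m + w)*(2*m) = 2*m*(m + w))
s(r, N) = 1/(r + 2*N*(N + r))
(-365 + s(20, 9))*(-236) = (-365 + 1/(20 + 2*9*(9 + 20)))*(-236) = (-365 + 1/(20 + 2*9*29))*(-236) = (-365 + 1/(20 + 522))*(-236) = (-365 + 1/542)*(-236) = -197829/542*(-236) = 23343822/271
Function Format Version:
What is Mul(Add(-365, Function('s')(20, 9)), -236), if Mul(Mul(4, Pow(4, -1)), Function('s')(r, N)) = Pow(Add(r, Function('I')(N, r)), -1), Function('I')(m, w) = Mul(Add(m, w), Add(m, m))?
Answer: Rational(23343822, 271) ≈ 86140.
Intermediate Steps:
Function('I')(m, w) = Mul(2, m, Add(m, w)) (Function('I')(m, w) = Mul(Add(m, w), Mul(2, m)) = Mul(2, m, Add(m, w)))
Function('s')(r, N) = Pow(Add(r, Mul(2, N, Add(N, r))), -1)
Mul(Add(-365, Function('s')(20, 9)), -236) = Mul(Add(-365, Pow(Add(20, Mul(2, 9, Add(9, 20))), -1)), -236) = Mul(Add(-365, Pow(Add(20, Mul(2, 9, 29)), -1)), -236) = Mul(Add(-365, Pow(Add(20, 522), -1)), -236) = Mul(Add(-365, Pow(542, -1)), -236) = Mul(Add(-365, Rational(1, 542)), -236) = Mul(Rational(-197829, 542), -236) = Rational(23343822, 271)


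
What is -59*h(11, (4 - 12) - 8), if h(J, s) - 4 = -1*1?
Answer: -177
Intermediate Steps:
h(J, s) = 3 (h(J, s) = 4 - 1*1 = 4 - 1 = 3)
-59*h(11, (4 - 12) - 8) = -59*3 = -177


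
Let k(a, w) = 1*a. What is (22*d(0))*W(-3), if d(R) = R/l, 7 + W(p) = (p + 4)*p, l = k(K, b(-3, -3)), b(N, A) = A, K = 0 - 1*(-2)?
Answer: 0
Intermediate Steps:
K = 2 (K = 0 + 2 = 2)
k(a, w) = a
l = 2
W(p) = -7 + p*(4 + p) (W(p) = -7 + (p + 4)*p = -7 + (4 + p)*p = -7 + p*(4 + p))
d(R) = R/2
(22*d(0))*W(-3) = (22*((½)*0))*(-7 + (-3)² + 4*(-3)) = (22*0)*(-7 + 9 - 12) = 0*(-10) = 0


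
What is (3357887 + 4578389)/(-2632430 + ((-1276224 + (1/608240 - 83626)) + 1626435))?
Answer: -4827160514240/1439001562799 ≈ -3.3545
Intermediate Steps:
(3357887 + 4578389)/(-2632430 + ((-1276224 + (1/608240 - 83626)) + 1626435)) = 7936276/(-2632430 + ((-1276224 + (1/608240 - 83626)) + 1626435)) = 7936276/(-2632430 + ((-1276224 - 50864678239/608240) + 1626435)) = 7936276/(-2632430 + (-827115163999/608240 + 1626435)) = 7936276/(-2632430 + 162147660401/608240) = 7936276/(-1439001562799/608240) = 7936276*(-608240/1439001562799) = -4827160514240/1439001562799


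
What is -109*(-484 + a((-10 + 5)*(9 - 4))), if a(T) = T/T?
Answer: 52647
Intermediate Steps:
a(T) = 1
-109*(-484 + a((-10 + 5)*(9 - 4))) = -109*(-484 + 1) = -109*(-483) = 52647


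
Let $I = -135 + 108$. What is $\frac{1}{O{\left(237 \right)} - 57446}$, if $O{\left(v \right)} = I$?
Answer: $- \frac{1}{57473} \approx -1.7399 \cdot 10^{-5}$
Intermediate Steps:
$I = -27$
$O{\left(v \right)} = -27$
$\frac{1}{O{\left(237 \right)} - 57446} = \frac{1}{-27 - 57446} = \frac{1}{-57473} = - \frac{1}{57473}$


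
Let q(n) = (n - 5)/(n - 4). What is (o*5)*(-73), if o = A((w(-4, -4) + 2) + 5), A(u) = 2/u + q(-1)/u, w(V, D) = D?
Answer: -1168/3 ≈ -389.33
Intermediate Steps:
q(n) = (-5 + n)/(-4 + n)
A(u) = 16/(5*u) (A(u) = 2/u + ((-5 - 1)/(-4 - 1))/u = 2/u + (-6/(-5))/u = 2/u + (-1/5*(-6))/u = 2/u + 6/(5*u) = 16/(5*u))
o = 16/15 (o = 16/(5*((-4 + 2) + 5)) = 16/(5*(-2 + 5)) = (16/5)/3 = (16/5)*(1/3) = 16/15 ≈ 1.0667)
(o*5)*(-73) = ((16/15)*5)*(-73) = (16/3)*(-73) = -1168/3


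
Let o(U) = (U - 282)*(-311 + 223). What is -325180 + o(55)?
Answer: -305204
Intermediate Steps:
o(U) = 24816 - 88*U (o(U) = (-282 + U)*(-88) = 24816 - 88*U)
-325180 + o(55) = -325180 + (24816 - 88*55) = -325180 + (24816 - 4840) = -325180 + 19976 = -305204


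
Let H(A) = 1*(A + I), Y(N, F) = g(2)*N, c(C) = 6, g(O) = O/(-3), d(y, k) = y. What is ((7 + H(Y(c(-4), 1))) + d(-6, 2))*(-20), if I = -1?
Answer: 80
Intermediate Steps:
g(O) = -O/3 (g(O) = O*(-⅓) = -O/3)
Y(N, F) = -2*N/3 (Y(N, F) = (-⅓*2)*N = -2*N/3)
H(A) = -1 + A (H(A) = 1*(A - 1) = 1*(-1 + A) = -1 + A)
((7 + H(Y(c(-4), 1))) + d(-6, 2))*(-20) = ((7 + (-1 - ⅔*6)) - 6)*(-20) = ((7 + (-1 - 4)) - 6)*(-20) = ((7 - 5) - 6)*(-20) = (2 - 6)*(-20) = -4*(-20) = 80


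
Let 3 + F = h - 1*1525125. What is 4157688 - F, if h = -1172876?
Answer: 6855692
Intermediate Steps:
F = -2698004 (F = -3 + (-1172876 - 1*1525125) = -3 + (-1172876 - 1525125) = -3 - 2698001 = -2698004)
4157688 - F = 4157688 - 1*(-2698004) = 4157688 + 2698004 = 6855692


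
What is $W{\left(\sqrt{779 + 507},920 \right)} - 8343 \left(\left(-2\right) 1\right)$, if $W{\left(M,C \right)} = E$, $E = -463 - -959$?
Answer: $17182$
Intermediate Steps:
$E = 496$ ($E = -463 + 959 = 496$)
$W{\left(M,C \right)} = 496$
$W{\left(\sqrt{779 + 507},920 \right)} - 8343 \left(\left(-2\right) 1\right) = 496 - 8343 \left(\left(-2\right) 1\right) = 496 - -16686 = 496 + 16686 = 17182$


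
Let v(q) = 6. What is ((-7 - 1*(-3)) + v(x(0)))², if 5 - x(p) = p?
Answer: 4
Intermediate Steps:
x(p) = 5 - p
((-7 - 1*(-3)) + v(x(0)))² = ((-7 - 1*(-3)) + 6)² = ((-7 + 3) + 6)² = (-4 + 6)² = 2² = 4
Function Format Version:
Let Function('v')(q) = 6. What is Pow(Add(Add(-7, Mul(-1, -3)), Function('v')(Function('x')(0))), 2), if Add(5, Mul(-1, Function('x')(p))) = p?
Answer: 4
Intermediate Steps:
Function('x')(p) = Add(5, Mul(-1, p))
Pow(Add(Add(-7, Mul(-1, -3)), Function('v')(Function('x')(0))), 2) = Pow(Add(Add(-7, Mul(-1, -3)), 6), 2) = Pow(Add(Add(-7, 3), 6), 2) = Pow(Add(-4, 6), 2) = Pow(2, 2) = 4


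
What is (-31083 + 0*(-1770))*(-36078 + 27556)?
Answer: 264889326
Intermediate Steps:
(-31083 + 0*(-1770))*(-36078 + 27556) = (-31083 + 0)*(-8522) = -31083*(-8522) = 264889326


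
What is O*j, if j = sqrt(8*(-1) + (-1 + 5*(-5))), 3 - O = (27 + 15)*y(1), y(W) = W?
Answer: -39*I*sqrt(34) ≈ -227.41*I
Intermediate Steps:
O = -39 (O = 3 - (27 + 15) = 3 - 42 = -39)
j = I*sqrt(34) (j = sqrt(-8 + (-1 - 25)) = sqrt(-8 - 26) = sqrt(-34) = I*sqrt(34) ≈ 5.8309*I)
O*j = -39*I*sqrt(34)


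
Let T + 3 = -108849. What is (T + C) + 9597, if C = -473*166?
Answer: -177773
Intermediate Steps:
C = -78518
T = -108852 (T = -3 - 108849 = -108852)
(T + C) + 9597 = (-108852 - 78518) + 9597 = -187370 + 9597 = -177773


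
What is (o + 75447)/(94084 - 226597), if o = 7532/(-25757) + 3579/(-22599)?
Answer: -14638703892350/25711163589753 ≈ -0.56935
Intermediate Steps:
o = -87466657/194027481 (o = 7532*(-1/25757) + 3579*(-1/22599) = -7532/25757 - 1193/7533 = -87466657/194027481 ≈ -0.45080)
(o + 75447)/(94084 - 226597) = (-87466657/194027481 + 75447)/(94084 - 226597) = (14638703892350/194027481)/(-132513) = (14638703892350/194027481)*(-1/132513) = -14638703892350/25711163589753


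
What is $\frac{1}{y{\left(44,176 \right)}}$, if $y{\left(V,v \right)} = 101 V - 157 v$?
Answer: $- \frac{1}{23188} \approx -4.3126 \cdot 10^{-5}$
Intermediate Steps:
$y{\left(V,v \right)} = - 157 v + 101 V$
$\frac{1}{y{\left(44,176 \right)}} = \frac{1}{\left(-157\right) 176 + 101 \cdot 44} = \frac{1}{-27632 + 4444} = \frac{1}{-23188} = - \frac{1}{23188}$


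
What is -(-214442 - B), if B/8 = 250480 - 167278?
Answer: 880058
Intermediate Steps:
B = 665616 (B = 8*(250480 - 167278) = 8*83202 = 665616)
-(-214442 - B) = -(-214442 - 1*665616) = -(-214442 - 665616) = -1*(-880058) = 880058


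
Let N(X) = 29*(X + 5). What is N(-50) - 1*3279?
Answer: -4584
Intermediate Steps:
N(X) = 145 + 29*X (N(X) = 29*(5 + X) = 145 + 29*X)
N(-50) - 1*3279 = (145 + 29*(-50)) - 1*3279 = (145 - 1450) - 3279 = -1305 - 3279 = -4584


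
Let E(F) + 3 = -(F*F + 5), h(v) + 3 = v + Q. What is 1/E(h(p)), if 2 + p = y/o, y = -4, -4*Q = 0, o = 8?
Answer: -4/153 ≈ -0.026144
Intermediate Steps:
Q = 0 (Q = -¼*0 = 0)
p = -5/2 (p = -2 - 4/8 = -2 - 4*⅛ = -2 - ½ = -5/2 ≈ -2.5000)
h(v) = -3 + v (h(v) = -3 + (v + 0) = -3 + v)
E(F) = -8 - F² (E(F) = -3 - (F*F + 5) = -3 - (F² + 5) = -3 - (5 + F²) = -3 + (-5 - F²) = -8 - F²)
1/E(h(p)) = 1/(-8 - (-3 - 5/2)²) = 1/(-8 - (-11/2)²) = 1/(-8 - 1*121/4) = 1/(-8 - 121/4) = 1/(-153/4) = -4/153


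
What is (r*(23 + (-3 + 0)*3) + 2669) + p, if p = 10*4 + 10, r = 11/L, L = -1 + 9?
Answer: 10953/4 ≈ 2738.3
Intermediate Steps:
L = 8
r = 11/8 ≈ 1.3750
p = 50 (p = 40 + 10 = 50)
(r*(23 + (-3 + 0)*3) + 2669) + p = (11*(23 + (-3 + 0)*3)/8 + 2669) + 50 = (11*(23 - 3*3)/8 + 2669) + 50 = (11*(23 - 9)/8 + 2669) + 50 = ((11/8)*14 + 2669) + 50 = (77/4 + 2669) + 50 = 10753/4 + 50 = 10953/4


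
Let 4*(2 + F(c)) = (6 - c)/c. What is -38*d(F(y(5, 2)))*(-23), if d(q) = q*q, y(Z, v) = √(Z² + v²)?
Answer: 1042245/232 - 11799*√29/58 ≈ 3396.9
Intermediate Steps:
F(c) = -2 + (6 - c)/(4*c) (F(c) = -2 + ((6 - c)/c)/4 = -2 + (6 - c)/(4*c))
d(q) = q²
-38*d(F(y(5, 2)))*(-23) = -38*9*(2 - 3*√(5² + 2²))²/(16*(5² + 2²))*(-23) = -38*9*(2 - 3*√(25 + 4))²/(16*(25 + 4))*(-23) = -38*9*(2 - 3*√29)²/464*(-23) = -171*(2 - 3*√29)²/232*(-23) = 3933*(2 - 3*√29)²/232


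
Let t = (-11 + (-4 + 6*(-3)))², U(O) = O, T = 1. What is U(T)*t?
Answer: 1089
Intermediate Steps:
t = 1089 (t = (-11 + (-4 - 18))² = (-11 - 22)² = (-33)² = 1089)
U(T)*t = 1*1089 = 1089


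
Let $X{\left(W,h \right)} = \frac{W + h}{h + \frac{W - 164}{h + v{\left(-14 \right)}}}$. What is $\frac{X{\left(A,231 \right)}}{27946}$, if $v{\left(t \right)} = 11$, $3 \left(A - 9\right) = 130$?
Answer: $\frac{102850}{2338674983} \approx 4.3978 \cdot 10^{-5}$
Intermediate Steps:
$A = \frac{157}{3}$ ($A = 9 + \frac{1}{3} \cdot 130 = 9 + \frac{130}{3} = \frac{157}{3} \approx 52.333$)
$X{\left(W,h \right)} = \frac{W + h}{h + \frac{-164 + W}{11 + h}}$ ($X{\left(W,h \right)} = \frac{W + h}{h + \frac{W - 164}{h + 11}} = \frac{W + h}{h + \frac{-164 + W}{11 + h}}$)
$\frac{X{\left(A,231 \right)}}{27946} = \frac{\frac{1}{-164 + \frac{157}{3} + 231^{2} + 11 \cdot 231} \left(231^{2} + 11 \cdot \frac{157}{3} + 11 \cdot 231 + \frac{157}{3} \cdot 231\right)}{27946} = \frac{53361 + \frac{1727}{3} + 2541 + 12089}{-164 + \frac{157}{3} + 53361 + 2541} \cdot \frac{1}{27946} = \frac{1}{\frac{167371}{3}} \cdot \frac{205700}{3} \cdot \frac{1}{27946} = \frac{3}{167371} \cdot \frac{205700}{3} \cdot \frac{1}{27946} = \frac{205700}{167371} \cdot \frac{1}{27946} = \frac{102850}{2338674983}$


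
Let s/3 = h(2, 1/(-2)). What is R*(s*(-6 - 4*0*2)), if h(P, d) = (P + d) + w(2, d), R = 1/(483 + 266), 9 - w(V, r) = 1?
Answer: -171/749 ≈ -0.22830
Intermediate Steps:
w(V, r) = 8 (w(V, r) = 9 - 1*1 = 9 - 1 = 8)
R = 1/749 ≈ 0.0013351
h(P, d) = 8 + P + d (h(P, d) = (P + d) + 8 = 8 + P + d)
s = 57/2 (s = 3*(8 + 2 + 1/(-2)) = 3*(8 + 2 - ½) = 3*(19/2) = 57/2 ≈ 28.500)
R*(s*(-6 - 4*0*2)) = (57*(-6 - 4*0*2)/2)/749 = (57*(-6 + 0*2)/2)/749 = (57*(-6 + 0)/2)/749 = ((57/2)*(-6))/749 = (1/749)*(-171) = -171/749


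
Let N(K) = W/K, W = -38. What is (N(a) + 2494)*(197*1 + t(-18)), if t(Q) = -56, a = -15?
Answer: 1760056/5 ≈ 3.5201e+5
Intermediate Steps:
N(K) = -38/K
(N(a) + 2494)*(197*1 + t(-18)) = (-38/(-15) + 2494)*(197*1 - 56) = (-38*(-1/15) + 2494)*(197 - 56) = (38/15 + 2494)*141 = (37448/15)*141 = 1760056/5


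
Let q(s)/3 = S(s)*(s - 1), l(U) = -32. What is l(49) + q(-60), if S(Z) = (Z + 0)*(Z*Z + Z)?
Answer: 38869168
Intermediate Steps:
S(Z) = Z*(Z + Z²) (S(Z) = Z*(Z² + Z) = Z*(Z + Z²))
q(s) = 3*s²*(1 + s)*(-1 + s) (q(s) = 3*((s²*(1 + s))*(s - 1)) = 3*((s²*(1 + s))*(-1 + s)) = 3*(s²*(1 + s)*(-1 + s)) = 3*s²*(1 + s)*(-1 + s))
l(49) + q(-60) = -32 + 3*(-60)²*(-1 + (-60)²) = -32 + 3*3600*(-1 + 3600) = -32 + 3*3600*3599 = -32 + 38869200 = 38869168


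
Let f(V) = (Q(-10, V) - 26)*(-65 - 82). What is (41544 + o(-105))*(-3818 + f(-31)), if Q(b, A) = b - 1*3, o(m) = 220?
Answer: 79978060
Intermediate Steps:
Q(b, A) = -3 + b (Q(b, A) = b - 3 = -3 + b)
f(V) = 5733 (f(V) = ((-3 - 10) - 26)*(-65 - 82) = (-13 - 26)*(-147) = -39*(-147) = 5733)
(41544 + o(-105))*(-3818 + f(-31)) = (41544 + 220)*(-3818 + 5733) = 41764*1915 = 79978060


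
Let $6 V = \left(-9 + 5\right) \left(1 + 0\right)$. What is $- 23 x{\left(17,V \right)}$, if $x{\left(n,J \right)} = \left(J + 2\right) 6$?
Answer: $-184$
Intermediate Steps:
$V = - \frac{2}{3}$ ($V = \frac{\left(-9 + 5\right) \left(1 + 0\right)}{6} = \frac{\left(-4\right) 1}{6} = \frac{1}{6} \left(-4\right) = - \frac{2}{3} \approx -0.66667$)
$x{\left(n,J \right)} = 12 + 6 J$ ($x{\left(n,J \right)} = \left(2 + J\right) 6 = 12 + 6 J$)
$- 23 x{\left(17,V \right)} = - 23 \left(12 + 6 \left(- \frac{2}{3}\right)\right) = - 23 \left(12 - 4\right) = \left(-23\right) 8 = -184$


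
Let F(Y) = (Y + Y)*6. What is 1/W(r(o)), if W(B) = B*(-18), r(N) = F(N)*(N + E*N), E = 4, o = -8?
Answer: -1/69120 ≈ -1.4468e-5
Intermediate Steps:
F(Y) = 12*Y (F(Y) = (2*Y)*6 = 12*Y)
r(N) = 60*N² (r(N) = (12*N)*(N + 4*N) = (12*N)*(5*N) = 60*N²)
W(B) = -18*B
1/W(r(o)) = 1/(-1080*(-8)²) = 1/(-1080*64) = 1/(-18*3840) = 1/(-69120) = -1/69120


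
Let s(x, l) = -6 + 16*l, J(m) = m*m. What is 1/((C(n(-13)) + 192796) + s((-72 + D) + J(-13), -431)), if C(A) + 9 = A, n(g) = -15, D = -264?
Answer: 1/185870 ≈ 5.3801e-6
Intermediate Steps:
C(A) = -9 + A
J(m) = m²
1/((C(n(-13)) + 192796) + s((-72 + D) + J(-13), -431)) = 1/(((-9 - 15) + 192796) + (-6 + 16*(-431))) = 1/((-24 + 192796) + (-6 - 6896)) = 1/(192772 - 6902) = 1/185870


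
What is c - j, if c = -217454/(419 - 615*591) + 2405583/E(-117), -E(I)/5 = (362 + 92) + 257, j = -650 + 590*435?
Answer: -18404081550936/71701585 ≈ -2.5668e+5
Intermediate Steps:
j = 256000 (j = -650 + 256650 = 256000)
E(I) = -3555 (E(I) = -5*((362 + 92) + 257) = -5*(454 + 257) = -5*711 = -3555)
c = -48475790936/71701585 (c = -217454/(419 - 615*591) + 2405583/(-3555) = -217454/(419 - 363465) + 2405583*(-1/3555) = -217454/(-363046) - 267287/395 = -217454*(-1/363046) - 267287/395 = 108727/181523 - 267287/395 = -48475790936/71701585 ≈ -676.08)
c - j = -48475790936/71701585 - 1*256000 = -48475790936/71701585 - 256000 = -18404081550936/71701585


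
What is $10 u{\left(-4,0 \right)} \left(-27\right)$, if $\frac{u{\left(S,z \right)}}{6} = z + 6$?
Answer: $-9720$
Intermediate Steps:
$u{\left(S,z \right)} = 36 + 6 z$ ($u{\left(S,z \right)} = 6 \left(z + 6\right) = 6 \left(6 + z\right) = 36 + 6 z$)
$10 u{\left(-4,0 \right)} \left(-27\right) = 10 \left(36 + 6 \cdot 0\right) \left(-27\right) = 10 \left(36 + 0\right) \left(-27\right) = 10 \cdot 36 \left(-27\right) = 360 \left(-27\right) = -9720$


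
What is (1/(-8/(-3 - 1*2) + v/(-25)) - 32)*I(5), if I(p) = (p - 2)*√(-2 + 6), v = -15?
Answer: -2082/11 ≈ -189.27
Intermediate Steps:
I(p) = -4 + 2*p (I(p) = (-2 + p)*√4 = (-2 + p)*2 = -4 + 2*p)
(1/(-8/(-3 - 1*2) + v/(-25)) - 32)*I(5) = (1/(-8/(-3 - 1*2) - 15/(-25)) - 32)*(-4 + 2*5) = (1/(-8/(-3 - 2) - 15*(-1/25)) - 32)*(-4 + 10) = (1/(-8/(-5) + ⅗) - 32)*6 = (1/(-8*(-⅕) + ⅗) - 32)*6 = (1/(8/5 + ⅗) - 32)*6 = (1/(11/5) - 32)*6 = (5/11 - 32)*6 = -347/11*6 = -2082/11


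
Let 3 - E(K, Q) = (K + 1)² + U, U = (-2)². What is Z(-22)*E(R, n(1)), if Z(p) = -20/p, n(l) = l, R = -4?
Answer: -100/11 ≈ -9.0909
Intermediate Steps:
U = 4
E(K, Q) = -1 - (1 + K)² (E(K, Q) = 3 - ((K + 1)² + 4) = 3 - ((1 + K)² + 4) = 3 - (4 + (1 + K)²) = 3 + (-4 - (1 + K)²) = -1 - (1 + K)²)
Z(-22)*E(R, n(1)) = (-20/(-22))*(-1 - (1 - 4)²) = (-20*(-1/22))*(-1 - 1*(-3)²) = 10*(-1 - 1*9)/11 = 10*(-1 - 9)/11 = (10/11)*(-10) = -100/11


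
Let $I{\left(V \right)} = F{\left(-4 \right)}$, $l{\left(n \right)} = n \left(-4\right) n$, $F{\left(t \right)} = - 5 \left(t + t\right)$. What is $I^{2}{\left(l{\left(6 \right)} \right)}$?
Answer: $1600$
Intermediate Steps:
$F{\left(t \right)} = - 10 t$ ($F{\left(t \right)} = - 5 \cdot 2 t = - 10 t$)
$l{\left(n \right)} = - 4 n^{2}$ ($l{\left(n \right)} = - 4 n n = - 4 n^{2}$)
$I{\left(V \right)} = 40$ ($I{\left(V \right)} = \left(-10\right) \left(-4\right) = 40$)
$I^{2}{\left(l{\left(6 \right)} \right)} = 40^{2} = 1600$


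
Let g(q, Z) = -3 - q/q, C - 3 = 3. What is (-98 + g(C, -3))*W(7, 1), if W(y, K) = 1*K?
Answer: -102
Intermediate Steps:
W(y, K) = K
C = 6 (C = 3 + 3 = 6)
g(q, Z) = -4 (g(q, Z) = -3 - 1*1 = -3 - 1 = -4)
(-98 + g(C, -3))*W(7, 1) = (-98 - 4)*1 = -102*1 = -102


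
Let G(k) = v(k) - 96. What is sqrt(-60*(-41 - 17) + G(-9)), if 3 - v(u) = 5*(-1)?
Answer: 8*sqrt(53) ≈ 58.241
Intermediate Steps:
v(u) = 8 (v(u) = 3 - 5*(-1) = 3 - 1*(-5) = 3 + 5 = 8)
G(k) = -88 (G(k) = 8 - 96 = -88)
sqrt(-60*(-41 - 17) + G(-9)) = sqrt(-60*(-41 - 17) - 88) = sqrt(-60*(-58) - 88) = sqrt(3480 - 88) = sqrt(3392) = 8*sqrt(53)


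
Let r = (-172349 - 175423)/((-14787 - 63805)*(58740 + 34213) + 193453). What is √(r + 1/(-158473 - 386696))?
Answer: √80664078707793345998608035/1327517175849729 ≈ 0.0067655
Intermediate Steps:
r = 115924/2435056241 (r = -347772/(-78592*92953 + 193453) = -347772/(-7305362176 + 193453) = -347772/(-7305168723) = -347772*(-1/7305168723) = 115924/2435056241 ≈ 4.7606e-5)
√(r + 1/(-158473 - 386696)) = √(115924/2435056241 + 1/(-158473 - 386696)) = √(115924/2435056241 + 1/(-545169)) = √(115924/2435056241 - 1/545169) = √(60763114915/1327517175849729) = √80664078707793345998608035/1327517175849729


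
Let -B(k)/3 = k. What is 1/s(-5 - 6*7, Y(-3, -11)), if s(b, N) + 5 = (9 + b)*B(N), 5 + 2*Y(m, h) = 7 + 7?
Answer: 1/508 ≈ 0.0019685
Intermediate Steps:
B(k) = -3*k
Y(m, h) = 9/2 (Y(m, h) = -5/2 + (7 + 7)/2 = -5/2 + (½)*14 = -5/2 + 7 = 9/2)
s(b, N) = -5 - 3*N*(9 + b) (s(b, N) = -5 + (9 + b)*(-3*N) = -5 - 3*N*(9 + b))
1/s(-5 - 6*7, Y(-3, -11)) = 1/(-5 - 27*9/2 - 3*9/2*(-5 - 6*7)) = 1/(-5 - 243/2 - 3*9/2*(-5 - 42)) = 1/(-5 - 243/2 - 3*9/2*(-47)) = 1/(-5 - 243/2 + 1269/2) = 1/508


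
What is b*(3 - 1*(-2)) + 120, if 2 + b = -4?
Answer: 90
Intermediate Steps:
b = -6 (b = -2 - 4 = -6)
b*(3 - 1*(-2)) + 120 = -6*(3 - 1*(-2)) + 120 = -6*(3 + 2) + 120 = -6*5 + 120 = -30 + 120 = 90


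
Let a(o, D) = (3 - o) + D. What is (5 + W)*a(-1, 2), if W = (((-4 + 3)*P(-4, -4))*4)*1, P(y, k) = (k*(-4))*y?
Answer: 1566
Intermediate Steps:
a(o, D) = 3 + D - o
P(y, k) = -4*k*y (P(y, k) = (-4*k)*y = -4*k*y)
W = 256 (W = (((-4 + 3)*(-4*(-4)*(-4)))*4)*1 = (-1*(-64)*4)*1 = (64*4)*1 = 256*1 = 256)
(5 + W)*a(-1, 2) = (5 + 256)*(3 + 2 - 1*(-1)) = 261*(3 + 2 + 1) = 261*6 = 1566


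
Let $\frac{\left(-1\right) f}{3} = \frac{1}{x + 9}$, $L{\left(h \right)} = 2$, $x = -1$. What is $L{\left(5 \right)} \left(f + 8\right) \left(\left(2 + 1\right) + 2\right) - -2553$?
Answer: $\frac{10517}{4} \approx 2629.3$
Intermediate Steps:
$f = - \frac{3}{8}$ ($f = - \frac{3}{-1 + 9} = - \frac{3}{8} \approx -0.375$)
$L{\left(5 \right)} \left(f + 8\right) \left(\left(2 + 1\right) + 2\right) - -2553 = 2 \left(- \frac{3}{8} + 8\right) \left(\left(2 + 1\right) + 2\right) - -2553 = 2 \cdot \frac{61}{8} \left(3 + 2\right) + 2553 = \frac{61}{4} \cdot 5 + 2553 = \frac{305}{4} + 2553 = \frac{10517}{4}$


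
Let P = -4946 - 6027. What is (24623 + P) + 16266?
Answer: 29916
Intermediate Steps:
P = -10973
(24623 + P) + 16266 = (24623 - 10973) + 16266 = 13650 + 16266 = 29916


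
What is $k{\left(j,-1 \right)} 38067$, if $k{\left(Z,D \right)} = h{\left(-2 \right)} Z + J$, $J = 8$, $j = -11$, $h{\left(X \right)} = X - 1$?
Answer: $1560747$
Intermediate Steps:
$h{\left(X \right)} = -1 + X$ ($h{\left(X \right)} = X - 1 = -1 + X$)
$k{\left(Z,D \right)} = 8 - 3 Z$ ($k{\left(Z,D \right)} = \left(-1 - 2\right) Z + 8 = - 3 Z + 8 = 8 - 3 Z$)
$k{\left(j,-1 \right)} 38067 = \left(8 - -33\right) 38067 = \left(8 + 33\right) 38067 = 41 \cdot 38067 = 1560747$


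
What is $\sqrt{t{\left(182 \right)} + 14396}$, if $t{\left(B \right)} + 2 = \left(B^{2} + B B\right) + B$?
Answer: $2 \sqrt{20206} \approx 284.3$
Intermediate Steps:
$t{\left(B \right)} = -2 + B + 2 B^{2}$ ($t{\left(B \right)} = -2 + \left(\left(B^{2} + B B\right) + B\right) = -2 + \left(\left(B^{2} + B^{2}\right) + B\right) = -2 + \left(2 B^{2} + B\right) = -2 + \left(B + 2 B^{2}\right) = -2 + B + 2 B^{2}$)
$\sqrt{t{\left(182 \right)} + 14396} = \sqrt{\left(-2 + 182 + 2 \cdot 182^{2}\right) + 14396} = \sqrt{\left(-2 + 182 + 2 \cdot 33124\right) + 14396} = \sqrt{\left(-2 + 182 + 66248\right) + 14396} = \sqrt{66428 + 14396} = \sqrt{80824} = 2 \sqrt{20206}$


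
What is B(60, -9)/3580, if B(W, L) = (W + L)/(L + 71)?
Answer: 51/221960 ≈ 0.00022977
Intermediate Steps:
B(W, L) = (L + W)/(71 + L)
B(60, -9)/3580 = ((-9 + 60)/(71 - 9))/3580 = (51/62)*(1/3580) = 51/221960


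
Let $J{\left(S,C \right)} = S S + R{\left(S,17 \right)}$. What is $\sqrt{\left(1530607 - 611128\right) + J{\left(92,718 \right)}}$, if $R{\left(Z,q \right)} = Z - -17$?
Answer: $2 \sqrt{232013} \approx 963.35$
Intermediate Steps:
$R{\left(Z,q \right)} = 17 + Z$ ($R{\left(Z,q \right)} = Z + 17 = 17 + Z$)
$J{\left(S,C \right)} = 17 + S + S^{2}$ ($J{\left(S,C \right)} = S S + \left(17 + S\right) = S^{2} + \left(17 + S\right) = 17 + S + S^{2}$)
$\sqrt{\left(1530607 - 611128\right) + J{\left(92,718 \right)}} = \sqrt{\left(1530607 - 611128\right) + \left(17 + 92 + 92^{2}\right)} = \sqrt{\left(1530607 - 611128\right) + \left(17 + 92 + 8464\right)} = \sqrt{919479 + 8573} = \sqrt{928052} = 2 \sqrt{232013}$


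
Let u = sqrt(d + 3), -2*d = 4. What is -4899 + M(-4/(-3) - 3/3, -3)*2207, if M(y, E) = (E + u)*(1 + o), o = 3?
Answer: -22555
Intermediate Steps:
d = -2 (d = -1/2*4 = -2)
u = 1 (u = sqrt(-2 + 3) = sqrt(1) = 1)
M(y, E) = 4 + 4*E (M(y, E) = (E + 1)*(1 + 3) = (1 + E)*4 = 4 + 4*E)
-4899 + M(-4/(-3) - 3/3, -3)*2207 = -4899 + (4 + 4*(-3))*2207 = -4899 + (4 - 12)*2207 = -4899 - 8*2207 = -4899 - 17656 = -22555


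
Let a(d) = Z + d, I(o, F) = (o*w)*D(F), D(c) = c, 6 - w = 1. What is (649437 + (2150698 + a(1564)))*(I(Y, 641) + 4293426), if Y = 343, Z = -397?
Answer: 15106696148782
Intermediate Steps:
w = 5 (w = 6 - 1*1 = 6 - 1 = 5)
I(o, F) = 5*F*o (I(o, F) = (o*5)*F = (5*o)*F = 5*F*o)
a(d) = -397 + d
(649437 + (2150698 + a(1564)))*(I(Y, 641) + 4293426) = (649437 + (2150698 + (-397 + 1564)))*(5*641*343 + 4293426) = (649437 + (2150698 + 1167))*(1099315 + 4293426) = (649437 + 2151865)*5392741 = 2801302*5392741 = 15106696148782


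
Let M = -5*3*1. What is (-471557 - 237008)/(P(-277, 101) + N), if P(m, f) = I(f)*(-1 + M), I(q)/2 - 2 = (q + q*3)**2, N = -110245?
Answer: 708565/5333221 ≈ 0.13286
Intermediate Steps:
I(q) = 4 + 32*q**2 (I(q) = 4 + 2*(q + q*3)**2 = 4 + 2*(q + 3*q)**2 = 4 + 2*(4*q)**2 = 4 + 2*(16*q**2) = 4 + 32*q**2)
M = -15 (M = -15*1 = -15)
P(m, f) = -64 - 512*f**2 (P(m, f) = (4 + 32*f**2)*(-1 - 15) = (4 + 32*f**2)*(-16) = -64 - 512*f**2)
(-471557 - 237008)/(P(-277, 101) + N) = (-471557 - 237008)/((-64 - 512*101**2) - 110245) = -708565/((-64 - 512*10201) - 110245) = -708565/((-64 - 5222912) - 110245) = -708565/(-5222976 - 110245) = -708565/(-5333221) = -708565*(-1/5333221) = 708565/5333221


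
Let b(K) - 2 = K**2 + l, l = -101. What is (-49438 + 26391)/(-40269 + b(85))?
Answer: 23047/33143 ≈ 0.69538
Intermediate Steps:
b(K) = -99 + K**2 (b(K) = 2 + (K**2 - 101) = 2 + (-101 + K**2) = -99 + K**2)
(-49438 + 26391)/(-40269 + b(85)) = (-49438 + 26391)/(-40269 + (-99 + 85**2)) = -23047/(-40269 + (-99 + 7225)) = -23047/(-40269 + 7126) = -23047/(-33143) = -23047*(-1/33143) = 23047/33143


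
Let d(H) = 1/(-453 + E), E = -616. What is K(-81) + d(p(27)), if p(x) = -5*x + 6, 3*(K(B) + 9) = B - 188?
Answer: -316427/3207 ≈ -98.668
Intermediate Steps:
K(B) = -215/3 + B/3 (K(B) = -9 + (B - 188)/3 = -9 + (-188 + B)/3 = -9 + (-188/3 + B/3) = -215/3 + B/3)
p(x) = 6 - 5*x
d(H) = -1/1069 (d(H) = 1/(-453 - 616) = 1/(-1069) = -1/1069)
K(-81) + d(p(27)) = (-215/3 + (⅓)*(-81)) - 1/1069 = (-215/3 - 27) - 1/1069 = -296/3 - 1/1069 = -316427/3207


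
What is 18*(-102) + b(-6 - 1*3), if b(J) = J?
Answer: -1845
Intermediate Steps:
18*(-102) + b(-6 - 1*3) = 18*(-102) + (-6 - 1*3) = -1836 + (-6 - 3) = -1836 - 9 = -1845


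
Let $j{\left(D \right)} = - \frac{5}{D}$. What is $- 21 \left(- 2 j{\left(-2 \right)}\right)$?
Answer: $105$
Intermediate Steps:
$- 21 \left(- 2 j{\left(-2 \right)}\right) = - 21 \left(- 2 \left(- \frac{5}{-2}\right)\right) = - 21 \left(- 2 \left(\left(-5\right) \left(- \frac{1}{2}\right)\right)\right) = - 21 \left(\left(-2\right) \frac{5}{2}\right) = \left(-21\right) \left(-5\right) = 105$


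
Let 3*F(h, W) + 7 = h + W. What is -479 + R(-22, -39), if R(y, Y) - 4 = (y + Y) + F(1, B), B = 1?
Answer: -1613/3 ≈ -537.67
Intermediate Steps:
F(h, W) = -7/3 + W/3 + h/3 (F(h, W) = -7/3 + (h + W)/3 = -7/3 + (W + h)/3 = -7/3 + (W/3 + h/3) = -7/3 + W/3 + h/3)
R(y, Y) = 7/3 + Y + y (R(y, Y) = 4 + ((y + Y) + (-7/3 + (⅓)*1 + (⅓)*1)) = 4 + ((Y + y) + (-7/3 + ⅓ + ⅓)) = 4 + ((Y + y) - 5/3) = 4 + (-5/3 + Y + y) = 7/3 + Y + y)
-479 + R(-22, -39) = -479 + (7/3 - 39 - 22) = -479 - 176/3 = -1613/3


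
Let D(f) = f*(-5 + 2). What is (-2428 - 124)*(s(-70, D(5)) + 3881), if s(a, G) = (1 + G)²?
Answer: -10404504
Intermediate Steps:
D(f) = -3*f (D(f) = f*(-3) = -3*f)
(-2428 - 124)*(s(-70, D(5)) + 3881) = (-2428 - 124)*((1 - 3*5)² + 3881) = -2552*((1 - 15)² + 3881) = -2552*((-14)² + 3881) = -2552*(196 + 3881) = -2552*4077 = -10404504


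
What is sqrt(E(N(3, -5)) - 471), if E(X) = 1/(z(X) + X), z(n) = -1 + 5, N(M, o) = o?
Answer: 2*I*sqrt(118) ≈ 21.726*I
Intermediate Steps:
z(n) = 4
E(X) = 1/(4 + X)
sqrt(E(N(3, -5)) - 471) = sqrt(1/(4 - 5) - 471) = sqrt(1/(-1) - 471) = sqrt(-1 - 471) = sqrt(-472) = 2*I*sqrt(118)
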